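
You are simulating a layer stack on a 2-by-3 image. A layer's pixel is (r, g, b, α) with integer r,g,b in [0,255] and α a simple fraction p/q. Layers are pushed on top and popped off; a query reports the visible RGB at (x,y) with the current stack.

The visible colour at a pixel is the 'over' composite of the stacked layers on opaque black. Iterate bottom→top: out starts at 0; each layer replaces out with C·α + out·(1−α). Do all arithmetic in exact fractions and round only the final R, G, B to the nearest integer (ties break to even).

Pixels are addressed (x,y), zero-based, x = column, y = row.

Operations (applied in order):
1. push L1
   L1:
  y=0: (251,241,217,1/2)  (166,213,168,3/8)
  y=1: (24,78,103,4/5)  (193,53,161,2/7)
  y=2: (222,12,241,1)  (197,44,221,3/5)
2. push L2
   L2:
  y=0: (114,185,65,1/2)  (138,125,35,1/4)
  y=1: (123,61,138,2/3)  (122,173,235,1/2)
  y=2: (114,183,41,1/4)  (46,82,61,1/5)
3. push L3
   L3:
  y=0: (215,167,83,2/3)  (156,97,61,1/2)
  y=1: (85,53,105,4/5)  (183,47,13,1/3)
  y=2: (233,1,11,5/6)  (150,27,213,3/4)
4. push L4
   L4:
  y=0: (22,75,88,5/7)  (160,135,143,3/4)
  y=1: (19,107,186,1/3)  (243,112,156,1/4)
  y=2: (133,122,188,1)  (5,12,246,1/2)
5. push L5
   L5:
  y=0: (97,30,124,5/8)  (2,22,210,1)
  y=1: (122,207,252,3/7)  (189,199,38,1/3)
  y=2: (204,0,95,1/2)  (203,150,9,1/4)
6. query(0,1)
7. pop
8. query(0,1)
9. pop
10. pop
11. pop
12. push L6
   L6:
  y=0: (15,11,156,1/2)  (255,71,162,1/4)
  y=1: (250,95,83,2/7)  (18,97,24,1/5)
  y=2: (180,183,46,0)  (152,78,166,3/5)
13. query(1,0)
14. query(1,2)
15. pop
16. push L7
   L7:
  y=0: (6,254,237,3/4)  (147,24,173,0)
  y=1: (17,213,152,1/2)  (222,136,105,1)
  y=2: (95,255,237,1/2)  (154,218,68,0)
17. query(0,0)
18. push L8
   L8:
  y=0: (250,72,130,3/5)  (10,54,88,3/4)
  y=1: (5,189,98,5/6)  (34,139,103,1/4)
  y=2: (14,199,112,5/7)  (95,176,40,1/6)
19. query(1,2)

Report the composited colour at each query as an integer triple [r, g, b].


at x=0,y=1 over L1,L2,L3,L4,L5:
+L1 (α=4/5) → [96/5, 312/5, 412/5]
+L2 (α=2/3) → [442/5, 922/15, 1792/15]
+L3 (α=4/5) → [2142/25, 4102/75, 8092/75]
+L4 (α=1/3) → [4759/75, 16229/225, 30134/225]
+L5 (α=3/7) → [46486/525, 204641/1575, 290636/1575]
→ [89, 130, 185]

at x=0,y=1 over L1,L2,L3,L4:
after L1 α=4/5: [96/5, 312/5, 412/5]
after L2 α=2/3: [442/5, 922/15, 1792/15]
after L3 α=4/5: [2142/25, 4102/75, 8092/75]
after L4 α=1/3: [4759/75, 16229/225, 30134/225]
rounded: [63, 72, 134]

at x=1,y=0 over L1,L6:
after L1 α=3/8: [249/4, 639/8, 63]
after L6 α=1/4: [1767/16, 2485/32, 351/4]
→ [110, 78, 88]

(1,2) stack=L1,L6; from [0,0,0]:
L1 α=3/5: [591/5, 132/5, 663/5]
L6 α=3/5: [3462/25, 1434/25, 3816/25]
rounded: [138, 57, 153]

at x=0,y=0 over L1,L7:
after L1 α=1/2: [251/2, 241/2, 217/2]
after L7 α=3/4: [287/8, 1765/8, 1639/8]
rounded: [36, 221, 205]

query (1,2) [L1,L7,L8] — begin 0,0,0
after L1 α=3/5: [591/5, 132/5, 663/5]
after L7 α=0: [591/5, 132/5, 663/5]
after L8 α=1/6: [343/3, 154/3, 703/6]
= [114, 51, 117]


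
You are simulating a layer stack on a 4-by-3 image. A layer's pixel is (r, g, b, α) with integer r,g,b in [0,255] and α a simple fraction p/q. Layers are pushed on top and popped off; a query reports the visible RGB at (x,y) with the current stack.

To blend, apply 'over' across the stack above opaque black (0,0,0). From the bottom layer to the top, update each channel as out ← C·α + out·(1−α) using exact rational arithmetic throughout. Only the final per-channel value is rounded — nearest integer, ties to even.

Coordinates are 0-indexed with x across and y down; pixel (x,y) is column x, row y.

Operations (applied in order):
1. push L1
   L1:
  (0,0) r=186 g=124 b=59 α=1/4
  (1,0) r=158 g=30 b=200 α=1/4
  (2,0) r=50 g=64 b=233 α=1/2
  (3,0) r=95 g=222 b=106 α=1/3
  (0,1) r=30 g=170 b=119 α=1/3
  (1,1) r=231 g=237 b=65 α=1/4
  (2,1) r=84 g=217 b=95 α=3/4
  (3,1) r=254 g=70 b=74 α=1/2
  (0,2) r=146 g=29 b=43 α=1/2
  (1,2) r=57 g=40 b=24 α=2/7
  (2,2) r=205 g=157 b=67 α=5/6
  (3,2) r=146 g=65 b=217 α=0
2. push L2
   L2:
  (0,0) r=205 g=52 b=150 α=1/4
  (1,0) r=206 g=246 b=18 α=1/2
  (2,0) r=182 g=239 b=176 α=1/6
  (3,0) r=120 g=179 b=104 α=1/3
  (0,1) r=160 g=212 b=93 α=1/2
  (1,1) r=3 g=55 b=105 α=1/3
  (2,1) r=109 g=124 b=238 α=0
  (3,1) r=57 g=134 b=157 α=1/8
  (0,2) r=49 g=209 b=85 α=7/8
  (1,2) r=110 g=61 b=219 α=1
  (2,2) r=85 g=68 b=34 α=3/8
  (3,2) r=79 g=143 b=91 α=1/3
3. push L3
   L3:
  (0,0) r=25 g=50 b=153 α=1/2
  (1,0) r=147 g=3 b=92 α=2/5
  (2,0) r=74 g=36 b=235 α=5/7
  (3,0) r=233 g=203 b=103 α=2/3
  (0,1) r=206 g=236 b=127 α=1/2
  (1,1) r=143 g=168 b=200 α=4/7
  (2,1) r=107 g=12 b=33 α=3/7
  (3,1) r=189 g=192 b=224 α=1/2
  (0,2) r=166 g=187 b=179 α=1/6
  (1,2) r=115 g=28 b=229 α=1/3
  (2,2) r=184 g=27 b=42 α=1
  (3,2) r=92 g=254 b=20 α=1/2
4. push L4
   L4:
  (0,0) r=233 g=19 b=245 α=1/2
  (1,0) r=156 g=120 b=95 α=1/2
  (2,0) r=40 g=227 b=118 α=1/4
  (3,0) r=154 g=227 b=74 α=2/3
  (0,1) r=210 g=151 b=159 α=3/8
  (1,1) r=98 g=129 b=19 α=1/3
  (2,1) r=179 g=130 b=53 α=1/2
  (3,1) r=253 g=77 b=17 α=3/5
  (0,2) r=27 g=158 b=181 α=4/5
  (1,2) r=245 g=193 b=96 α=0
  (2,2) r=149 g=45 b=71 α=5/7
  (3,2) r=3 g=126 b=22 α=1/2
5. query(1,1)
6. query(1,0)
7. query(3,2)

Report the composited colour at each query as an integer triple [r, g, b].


(1,1) stack=L1,L2,L3,L4; from [0,0,0]:
+L1 (α=1/4) → [231/4, 237/4, 65/4]
+L2 (α=1/3) → [79/2, 347/6, 275/6]
+L3 (α=4/7) → [1381/14, 1691/14, 1875/14]
+L4 (α=1/3) → [689/7, 2594/21, 2008/21]
rounded: [98, 124, 96]

(1,0) stack=L1,L2,L3,L4; from [0,0,0]:
after L1 α=1/4: [79/2, 15/2, 50]
after L2 α=1/2: [491/4, 507/4, 34]
after L3 α=2/5: [2649/20, 309/4, 286/5]
after L4 α=1/2: [5769/40, 789/8, 761/10]
→ [144, 99, 76]

(3,2) stack=L1,L2,L3,L4; from [0,0,0]:
+L1 (α=0) → [0, 0, 0]
+L2 (α=1/3) → [79/3, 143/3, 91/3]
+L3 (α=1/2) → [355/6, 905/6, 151/6]
+L4 (α=1/2) → [373/12, 1661/12, 283/12]
= [31, 138, 24]


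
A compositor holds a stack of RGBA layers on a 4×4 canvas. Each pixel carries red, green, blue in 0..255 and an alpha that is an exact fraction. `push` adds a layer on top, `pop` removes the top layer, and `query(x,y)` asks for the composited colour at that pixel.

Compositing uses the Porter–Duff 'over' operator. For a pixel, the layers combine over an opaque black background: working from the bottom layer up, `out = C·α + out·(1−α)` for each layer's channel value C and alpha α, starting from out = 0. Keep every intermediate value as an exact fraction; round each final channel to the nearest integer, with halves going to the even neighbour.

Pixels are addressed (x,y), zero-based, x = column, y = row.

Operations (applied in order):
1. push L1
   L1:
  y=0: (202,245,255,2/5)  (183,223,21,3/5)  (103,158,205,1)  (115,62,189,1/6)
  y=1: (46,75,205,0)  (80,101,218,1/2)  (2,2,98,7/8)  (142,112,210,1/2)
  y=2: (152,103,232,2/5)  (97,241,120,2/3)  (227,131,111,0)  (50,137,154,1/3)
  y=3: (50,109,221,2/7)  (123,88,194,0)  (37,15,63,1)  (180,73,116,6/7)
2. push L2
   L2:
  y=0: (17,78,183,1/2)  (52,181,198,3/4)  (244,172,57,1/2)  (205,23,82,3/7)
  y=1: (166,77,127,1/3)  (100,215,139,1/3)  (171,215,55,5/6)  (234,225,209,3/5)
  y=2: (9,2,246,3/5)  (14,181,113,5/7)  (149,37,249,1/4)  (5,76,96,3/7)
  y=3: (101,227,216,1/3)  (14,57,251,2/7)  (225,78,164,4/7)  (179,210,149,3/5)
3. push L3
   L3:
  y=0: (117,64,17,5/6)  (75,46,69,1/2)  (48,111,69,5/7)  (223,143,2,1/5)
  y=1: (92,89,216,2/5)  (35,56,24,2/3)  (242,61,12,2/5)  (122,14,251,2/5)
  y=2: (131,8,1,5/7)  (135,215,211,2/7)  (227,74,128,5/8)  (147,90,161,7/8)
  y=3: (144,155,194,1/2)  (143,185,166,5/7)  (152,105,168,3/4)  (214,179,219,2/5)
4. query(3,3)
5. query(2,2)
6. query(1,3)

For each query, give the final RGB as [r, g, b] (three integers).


query (3,3) [L1,L2,L3] — begin 0,0,0
after L1 α=6/7: [1080/7, 438/7, 696/7]
after L2 α=3/5: [5919/35, 5286/35, 4521/35]
after L3 α=2/5: [32737/175, 28388/175, 28893/175]
→ [187, 162, 165]

query (2,2) [L1,L2,L3] — begin 0,0,0
L1 α=0: [0, 0, 0]
L2 α=1/4: [149/4, 37/4, 249/4]
L3 α=5/8: [4987/32, 1591/32, 3307/32]
= [156, 50, 103]

(1,3) stack=L1,L2,L3; from [0,0,0]:
L1 α=0: [0, 0, 0]
L2 α=2/7: [4, 114/7, 502/7]
L3 α=5/7: [723/7, 6703/49, 6814/49]
= [103, 137, 139]


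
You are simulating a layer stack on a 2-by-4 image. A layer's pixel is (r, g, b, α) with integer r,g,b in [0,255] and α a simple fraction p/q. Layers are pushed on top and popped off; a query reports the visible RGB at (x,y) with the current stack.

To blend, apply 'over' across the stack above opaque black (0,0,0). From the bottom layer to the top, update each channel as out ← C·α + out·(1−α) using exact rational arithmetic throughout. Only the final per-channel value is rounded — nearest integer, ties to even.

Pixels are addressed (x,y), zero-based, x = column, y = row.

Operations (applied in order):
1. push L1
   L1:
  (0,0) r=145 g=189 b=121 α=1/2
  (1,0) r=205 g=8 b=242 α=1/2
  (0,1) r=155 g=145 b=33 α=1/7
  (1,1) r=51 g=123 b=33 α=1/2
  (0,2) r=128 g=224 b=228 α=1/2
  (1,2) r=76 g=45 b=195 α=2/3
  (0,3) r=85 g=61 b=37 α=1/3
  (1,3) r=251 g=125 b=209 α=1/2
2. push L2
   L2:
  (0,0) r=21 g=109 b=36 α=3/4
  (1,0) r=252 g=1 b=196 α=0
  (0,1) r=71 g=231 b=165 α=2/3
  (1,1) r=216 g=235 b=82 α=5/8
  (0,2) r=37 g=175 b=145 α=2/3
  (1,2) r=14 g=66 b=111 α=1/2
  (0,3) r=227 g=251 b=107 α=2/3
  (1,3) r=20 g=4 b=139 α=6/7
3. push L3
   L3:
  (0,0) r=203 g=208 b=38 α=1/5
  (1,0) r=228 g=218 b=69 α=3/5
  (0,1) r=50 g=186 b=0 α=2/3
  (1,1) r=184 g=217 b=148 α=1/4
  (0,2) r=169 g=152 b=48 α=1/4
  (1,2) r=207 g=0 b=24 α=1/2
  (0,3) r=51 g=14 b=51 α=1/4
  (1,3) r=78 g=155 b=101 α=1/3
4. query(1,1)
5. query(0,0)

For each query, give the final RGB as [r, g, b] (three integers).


(1,1) stack=L1,L2,L3; from [0,0,0]:
after L1 α=1/2: [51/2, 123/2, 33/2]
after L2 α=5/8: [2313/16, 2719/16, 919/16]
after L3 α=1/4: [9883/64, 11629/64, 5125/64]
= [154, 182, 80]

query (0,0) [L1,L2,L3] — begin 0,0,0
+L1 (α=1/2) → [145/2, 189/2, 121/2]
+L2 (α=3/4) → [271/8, 843/8, 337/8]
+L3 (α=1/5) → [677/10, 1259/10, 413/10]
= [68, 126, 41]


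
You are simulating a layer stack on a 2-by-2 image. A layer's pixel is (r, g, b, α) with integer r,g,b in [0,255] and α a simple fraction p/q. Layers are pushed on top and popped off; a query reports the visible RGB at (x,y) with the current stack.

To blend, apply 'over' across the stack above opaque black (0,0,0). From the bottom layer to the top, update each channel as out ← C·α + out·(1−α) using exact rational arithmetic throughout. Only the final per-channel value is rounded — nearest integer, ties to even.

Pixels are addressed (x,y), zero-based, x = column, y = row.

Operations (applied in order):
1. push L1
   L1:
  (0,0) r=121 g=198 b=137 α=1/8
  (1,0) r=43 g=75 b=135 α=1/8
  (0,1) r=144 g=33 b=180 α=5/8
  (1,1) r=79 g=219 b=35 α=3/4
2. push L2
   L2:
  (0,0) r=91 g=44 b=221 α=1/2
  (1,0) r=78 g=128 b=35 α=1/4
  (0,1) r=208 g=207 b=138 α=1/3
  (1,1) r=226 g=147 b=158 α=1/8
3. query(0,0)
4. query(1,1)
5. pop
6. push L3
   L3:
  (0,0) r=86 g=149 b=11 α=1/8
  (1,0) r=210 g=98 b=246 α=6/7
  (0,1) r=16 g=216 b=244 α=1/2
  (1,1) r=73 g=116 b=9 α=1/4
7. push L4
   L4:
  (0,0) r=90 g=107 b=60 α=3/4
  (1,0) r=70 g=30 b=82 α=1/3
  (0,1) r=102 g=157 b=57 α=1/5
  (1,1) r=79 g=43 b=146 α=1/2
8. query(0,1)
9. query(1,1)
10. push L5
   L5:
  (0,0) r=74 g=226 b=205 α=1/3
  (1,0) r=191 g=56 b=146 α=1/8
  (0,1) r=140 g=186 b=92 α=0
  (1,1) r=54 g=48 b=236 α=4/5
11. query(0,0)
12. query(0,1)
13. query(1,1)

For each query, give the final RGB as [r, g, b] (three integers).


(0,0) stack=L1,L2; from [0,0,0]:
L1 α=1/8: [121/8, 99/4, 137/8]
L2 α=1/2: [849/16, 275/8, 1905/16]
→ [53, 34, 119]

query (1,1) [L1,L2] — begin 0,0,0
+L1 (α=3/4) → [237/4, 657/4, 105/4]
+L2 (α=1/8) → [2563/32, 5187/32, 1367/32]
= [80, 162, 43]

(0,1) stack=L1,L3,L4; from [0,0,0]:
L1 α=5/8: [90, 165/8, 225/2]
L3 α=1/2: [53, 1893/16, 713/4]
L4 α=1/5: [314/5, 2521/20, 154]
= [63, 126, 154]

at x=1,y=1 over L1,L3,L4:
L1 α=3/4: [237/4, 657/4, 105/4]
L3 α=1/4: [1003/16, 2435/16, 351/16]
L4 α=1/2: [2267/32, 3123/32, 2687/32]
= [71, 98, 84]

(0,0) stack=L1,L3,L4,L5; from [0,0,0]:
after L1 α=1/8: [121/8, 99/4, 137/8]
after L3 α=1/8: [1535/64, 1289/32, 1047/64]
after L4 α=3/4: [18815/256, 11561/128, 12567/256]
after L5 α=1/3: [9429/128, 8675/64, 38807/384]
= [74, 136, 101]

(0,1) stack=L1,L3,L4,L5; from [0,0,0]:
after L1 α=5/8: [90, 165/8, 225/2]
after L3 α=1/2: [53, 1893/16, 713/4]
after L4 α=1/5: [314/5, 2521/20, 154]
after L5 α=0: [314/5, 2521/20, 154]
rounded: [63, 126, 154]

(1,1) stack=L1,L3,L4,L5; from [0,0,0]:
after L1 α=3/4: [237/4, 657/4, 105/4]
after L3 α=1/4: [1003/16, 2435/16, 351/16]
after L4 α=1/2: [2267/32, 3123/32, 2687/32]
after L5 α=4/5: [9179/160, 9267/160, 6579/32]
rounded: [57, 58, 206]


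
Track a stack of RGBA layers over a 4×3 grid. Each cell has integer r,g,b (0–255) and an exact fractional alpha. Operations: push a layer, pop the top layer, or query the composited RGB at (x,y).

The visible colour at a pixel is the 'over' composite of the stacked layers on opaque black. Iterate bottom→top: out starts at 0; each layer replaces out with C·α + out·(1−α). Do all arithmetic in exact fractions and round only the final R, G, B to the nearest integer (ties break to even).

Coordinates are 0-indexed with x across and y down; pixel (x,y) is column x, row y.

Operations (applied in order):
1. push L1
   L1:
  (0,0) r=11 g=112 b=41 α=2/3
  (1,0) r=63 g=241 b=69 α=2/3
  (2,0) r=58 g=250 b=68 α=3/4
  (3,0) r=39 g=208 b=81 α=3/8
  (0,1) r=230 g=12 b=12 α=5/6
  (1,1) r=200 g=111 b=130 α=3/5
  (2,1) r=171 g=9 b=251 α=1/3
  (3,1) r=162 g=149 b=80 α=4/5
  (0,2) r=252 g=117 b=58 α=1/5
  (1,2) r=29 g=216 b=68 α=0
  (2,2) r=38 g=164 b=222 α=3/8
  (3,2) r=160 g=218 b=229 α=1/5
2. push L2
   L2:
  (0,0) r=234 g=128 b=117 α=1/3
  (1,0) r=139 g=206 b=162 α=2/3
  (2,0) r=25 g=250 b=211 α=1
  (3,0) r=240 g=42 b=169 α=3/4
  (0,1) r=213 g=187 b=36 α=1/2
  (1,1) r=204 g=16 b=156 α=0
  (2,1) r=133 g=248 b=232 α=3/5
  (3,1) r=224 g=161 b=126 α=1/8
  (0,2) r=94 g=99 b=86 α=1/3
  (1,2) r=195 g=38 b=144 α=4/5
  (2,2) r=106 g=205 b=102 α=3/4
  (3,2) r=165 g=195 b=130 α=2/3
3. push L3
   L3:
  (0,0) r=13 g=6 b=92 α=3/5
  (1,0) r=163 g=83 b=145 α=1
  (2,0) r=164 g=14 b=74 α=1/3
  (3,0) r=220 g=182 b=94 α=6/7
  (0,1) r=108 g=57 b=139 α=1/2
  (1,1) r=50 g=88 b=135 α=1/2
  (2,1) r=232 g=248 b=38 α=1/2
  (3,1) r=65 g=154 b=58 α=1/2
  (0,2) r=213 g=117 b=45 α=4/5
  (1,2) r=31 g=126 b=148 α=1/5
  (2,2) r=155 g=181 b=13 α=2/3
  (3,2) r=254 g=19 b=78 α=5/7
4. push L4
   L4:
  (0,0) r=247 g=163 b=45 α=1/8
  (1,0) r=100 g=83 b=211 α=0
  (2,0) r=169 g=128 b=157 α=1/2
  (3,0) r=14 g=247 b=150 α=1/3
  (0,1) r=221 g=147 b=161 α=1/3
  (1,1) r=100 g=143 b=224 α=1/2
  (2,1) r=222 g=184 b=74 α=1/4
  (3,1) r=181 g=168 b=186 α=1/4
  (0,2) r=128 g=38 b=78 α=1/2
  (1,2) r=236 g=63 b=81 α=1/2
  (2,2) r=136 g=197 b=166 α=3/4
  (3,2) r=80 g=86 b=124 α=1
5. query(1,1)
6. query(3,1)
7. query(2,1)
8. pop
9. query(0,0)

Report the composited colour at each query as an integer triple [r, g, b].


(1,1) stack=L1,L2,L3,L4; from [0,0,0]:
L1 α=3/5: [120, 333/5, 78]
L2 α=0: [120, 333/5, 78]
L3 α=1/2: [85, 773/10, 213/2]
L4 α=1/2: [185/2, 2203/20, 661/4]
→ [92, 110, 165]

query (3,1) [L1,L2,L3,L4] — begin 0,0,0
L1 α=4/5: [648/5, 596/5, 64]
L2 α=1/8: [707/5, 4977/40, 287/4]
L3 α=1/2: [516/5, 11137/80, 519/8]
L4 α=1/4: [2453/20, 46851/320, 3045/32]
→ [123, 146, 95]

query (2,1) [L1,L2,L3,L4] — begin 0,0,0
+L1 (α=1/3) → [57, 3, 251/3]
+L2 (α=3/5) → [513/5, 150, 518/3]
+L3 (α=1/2) → [1673/10, 199, 316/3]
+L4 (α=1/4) → [7239/40, 781/4, 195/2]
→ [181, 195, 98]

query (0,0) [L1,L2,L3] — begin 0,0,0
L1 α=2/3: [22/3, 224/3, 82/3]
L2 α=1/3: [746/9, 832/9, 515/9]
L3 α=3/5: [1843/45, 1826/45, 3514/45]
rounded: [41, 41, 78]


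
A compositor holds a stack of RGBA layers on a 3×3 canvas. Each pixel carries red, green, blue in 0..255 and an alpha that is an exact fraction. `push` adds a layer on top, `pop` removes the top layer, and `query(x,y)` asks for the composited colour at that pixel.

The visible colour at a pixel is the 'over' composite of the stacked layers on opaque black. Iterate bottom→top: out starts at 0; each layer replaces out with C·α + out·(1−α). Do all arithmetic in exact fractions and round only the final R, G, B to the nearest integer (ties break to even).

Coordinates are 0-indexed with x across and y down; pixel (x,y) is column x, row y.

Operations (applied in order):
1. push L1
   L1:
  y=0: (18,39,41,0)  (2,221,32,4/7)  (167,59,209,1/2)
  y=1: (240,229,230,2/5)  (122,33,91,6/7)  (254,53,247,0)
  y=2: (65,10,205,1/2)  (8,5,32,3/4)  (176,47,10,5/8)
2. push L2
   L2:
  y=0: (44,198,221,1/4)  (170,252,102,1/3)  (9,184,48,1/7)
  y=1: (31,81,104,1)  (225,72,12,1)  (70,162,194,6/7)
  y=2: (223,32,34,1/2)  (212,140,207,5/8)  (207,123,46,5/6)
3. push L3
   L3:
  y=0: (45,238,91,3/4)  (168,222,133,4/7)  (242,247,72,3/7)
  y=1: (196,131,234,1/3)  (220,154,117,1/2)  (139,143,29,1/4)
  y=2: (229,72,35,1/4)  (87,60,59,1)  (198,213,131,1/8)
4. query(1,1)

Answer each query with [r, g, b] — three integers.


at x=1,y=1 over L1,L2,L3:
after L1 α=6/7: [732/7, 198/7, 78]
after L2 α=1: [225, 72, 12]
after L3 α=1/2: [445/2, 113, 129/2]
= [222, 113, 64]


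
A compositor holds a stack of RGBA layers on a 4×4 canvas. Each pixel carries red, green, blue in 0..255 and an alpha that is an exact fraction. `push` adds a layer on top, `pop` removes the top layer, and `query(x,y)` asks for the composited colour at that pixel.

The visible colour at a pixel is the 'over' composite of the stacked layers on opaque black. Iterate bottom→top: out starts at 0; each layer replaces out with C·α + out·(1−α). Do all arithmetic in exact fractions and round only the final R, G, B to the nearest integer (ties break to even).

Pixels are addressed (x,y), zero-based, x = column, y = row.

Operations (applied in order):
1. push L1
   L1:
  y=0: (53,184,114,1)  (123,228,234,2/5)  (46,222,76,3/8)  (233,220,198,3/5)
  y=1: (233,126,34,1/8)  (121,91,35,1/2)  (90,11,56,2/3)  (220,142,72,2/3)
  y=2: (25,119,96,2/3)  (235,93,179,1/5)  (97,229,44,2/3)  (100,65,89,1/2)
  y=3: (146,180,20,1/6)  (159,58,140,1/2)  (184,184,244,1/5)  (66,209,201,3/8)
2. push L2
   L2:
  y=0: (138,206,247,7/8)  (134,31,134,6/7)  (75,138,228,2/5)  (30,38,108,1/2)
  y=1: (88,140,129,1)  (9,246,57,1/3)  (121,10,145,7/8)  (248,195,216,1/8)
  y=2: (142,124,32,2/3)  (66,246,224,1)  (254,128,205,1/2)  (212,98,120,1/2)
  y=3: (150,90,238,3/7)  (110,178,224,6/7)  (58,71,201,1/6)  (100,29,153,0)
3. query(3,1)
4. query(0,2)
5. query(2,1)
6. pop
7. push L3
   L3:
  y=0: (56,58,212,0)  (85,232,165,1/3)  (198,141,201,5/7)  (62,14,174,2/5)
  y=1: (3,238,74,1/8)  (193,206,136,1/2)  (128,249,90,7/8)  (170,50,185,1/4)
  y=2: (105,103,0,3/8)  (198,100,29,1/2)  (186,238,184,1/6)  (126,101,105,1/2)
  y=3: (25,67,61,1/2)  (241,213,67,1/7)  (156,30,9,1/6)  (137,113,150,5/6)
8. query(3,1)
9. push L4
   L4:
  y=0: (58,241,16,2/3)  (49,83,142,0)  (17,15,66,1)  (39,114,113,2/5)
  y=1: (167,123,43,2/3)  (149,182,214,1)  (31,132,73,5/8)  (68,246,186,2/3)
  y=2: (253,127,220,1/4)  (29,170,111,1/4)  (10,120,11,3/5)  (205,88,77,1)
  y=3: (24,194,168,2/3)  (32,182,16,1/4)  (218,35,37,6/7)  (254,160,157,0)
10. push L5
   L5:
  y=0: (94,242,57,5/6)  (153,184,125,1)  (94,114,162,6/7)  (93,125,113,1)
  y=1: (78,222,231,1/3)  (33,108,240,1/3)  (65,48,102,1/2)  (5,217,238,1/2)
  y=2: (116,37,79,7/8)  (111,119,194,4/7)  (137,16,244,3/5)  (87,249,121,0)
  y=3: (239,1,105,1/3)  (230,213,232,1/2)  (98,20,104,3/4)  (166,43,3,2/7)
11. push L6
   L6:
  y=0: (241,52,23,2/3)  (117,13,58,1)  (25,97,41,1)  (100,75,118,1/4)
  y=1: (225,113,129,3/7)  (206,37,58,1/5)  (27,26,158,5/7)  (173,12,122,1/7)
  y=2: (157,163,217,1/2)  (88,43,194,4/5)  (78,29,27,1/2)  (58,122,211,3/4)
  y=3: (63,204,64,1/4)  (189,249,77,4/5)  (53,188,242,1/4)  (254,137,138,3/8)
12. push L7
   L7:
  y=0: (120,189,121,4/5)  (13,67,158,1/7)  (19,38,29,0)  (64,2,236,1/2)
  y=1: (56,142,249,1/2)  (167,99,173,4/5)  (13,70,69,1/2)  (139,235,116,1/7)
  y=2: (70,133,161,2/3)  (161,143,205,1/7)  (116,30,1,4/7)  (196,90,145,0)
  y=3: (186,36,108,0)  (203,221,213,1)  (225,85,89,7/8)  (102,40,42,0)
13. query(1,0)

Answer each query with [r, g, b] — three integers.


(3,1) stack=L1,L2; from [0,0,0]:
+L1 (α=2/3) → [440/3, 284/3, 48]
+L2 (α=1/8) → [478/3, 2573/24, 69]
rounded: [159, 107, 69]

at x=0,y=2 over L1,L2:
L1 α=2/3: [50/3, 238/3, 64]
L2 α=2/3: [902/9, 982/9, 128/3]
= [100, 109, 43]

(2,1) stack=L1,L2; from [0,0,0]:
L1 α=2/3: [60, 22/3, 112/3]
L2 α=7/8: [907/8, 29/3, 3157/24]
→ [113, 10, 132]

query (3,1) [L1,L3] — begin 0,0,0
L1 α=2/3: [440/3, 284/3, 48]
L3 α=1/4: [305/2, 167/2, 329/4]
rounded: [152, 84, 82]

(1,0) stack=L1,L3,L4,L5,L6,L7; from [0,0,0]:
+L1 (α=2/5) → [246/5, 456/5, 468/5]
+L3 (α=1/3) → [917/15, 2072/15, 587/5]
+L4 (α=0) → [917/15, 2072/15, 587/5]
+L5 (α=1) → [153, 184, 125]
+L6 (α=1) → [117, 13, 58]
+L7 (α=1/7) → [715/7, 145/7, 506/7]
→ [102, 21, 72]


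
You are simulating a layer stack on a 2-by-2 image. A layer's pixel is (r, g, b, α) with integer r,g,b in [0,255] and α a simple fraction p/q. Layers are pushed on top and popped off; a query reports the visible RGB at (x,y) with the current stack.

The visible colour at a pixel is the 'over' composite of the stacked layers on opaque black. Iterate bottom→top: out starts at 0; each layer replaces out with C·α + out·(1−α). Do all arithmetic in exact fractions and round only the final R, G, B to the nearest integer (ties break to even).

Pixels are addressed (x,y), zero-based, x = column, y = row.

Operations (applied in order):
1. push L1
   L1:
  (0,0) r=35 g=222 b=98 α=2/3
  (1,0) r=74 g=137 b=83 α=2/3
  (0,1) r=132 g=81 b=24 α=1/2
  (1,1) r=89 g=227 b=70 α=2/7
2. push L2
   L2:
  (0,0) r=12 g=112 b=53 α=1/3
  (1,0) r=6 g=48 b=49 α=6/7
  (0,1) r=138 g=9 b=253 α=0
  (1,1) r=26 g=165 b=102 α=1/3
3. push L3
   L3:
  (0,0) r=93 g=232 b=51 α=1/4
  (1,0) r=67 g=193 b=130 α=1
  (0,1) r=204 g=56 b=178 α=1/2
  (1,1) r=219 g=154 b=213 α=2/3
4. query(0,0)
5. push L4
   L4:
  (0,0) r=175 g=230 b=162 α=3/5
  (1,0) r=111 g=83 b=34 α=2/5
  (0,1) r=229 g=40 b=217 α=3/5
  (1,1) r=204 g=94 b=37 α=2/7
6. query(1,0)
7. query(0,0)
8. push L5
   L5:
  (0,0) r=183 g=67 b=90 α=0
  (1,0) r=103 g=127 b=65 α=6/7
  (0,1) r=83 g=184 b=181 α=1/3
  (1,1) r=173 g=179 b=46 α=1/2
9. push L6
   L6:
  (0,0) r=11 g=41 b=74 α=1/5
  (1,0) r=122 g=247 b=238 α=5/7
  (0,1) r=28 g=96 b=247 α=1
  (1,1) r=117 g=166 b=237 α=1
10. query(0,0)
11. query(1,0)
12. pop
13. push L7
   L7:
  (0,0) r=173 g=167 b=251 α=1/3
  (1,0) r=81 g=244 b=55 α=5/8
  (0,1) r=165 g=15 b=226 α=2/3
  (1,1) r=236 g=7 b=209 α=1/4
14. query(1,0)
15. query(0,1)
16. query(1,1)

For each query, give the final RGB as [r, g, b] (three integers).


(0,0) stack=L1,L2,L3; from [0,0,0]:
after L1 α=2/3: [70/3, 148, 196/3]
after L2 α=1/3: [176/9, 136, 551/9]
after L3 α=1/4: [455/12, 160, 176/3]
rounded: [38, 160, 59]

at x=1,y=0 over L1,L2,L3,L4:
L1 α=2/3: [148/3, 274/3, 166/3]
L2 α=6/7: [256/21, 1138/21, 1048/21]
L3 α=1: [67, 193, 130]
L4 α=2/5: [423/5, 149, 458/5]
→ [85, 149, 92]

query (0,0) [L1,L2,L3,L4] — begin 0,0,0
+L1 (α=2/3) → [70/3, 148, 196/3]
+L2 (α=1/3) → [176/9, 136, 551/9]
+L3 (α=1/4) → [455/12, 160, 176/3]
+L4 (α=3/5) → [721/6, 202, 362/3]
= [120, 202, 121]

at x=0,y=0 over L1,L2,L3,L4,L5,L6:
L1 α=2/3: [70/3, 148, 196/3]
L2 α=1/3: [176/9, 136, 551/9]
L3 α=1/4: [455/12, 160, 176/3]
L4 α=3/5: [721/6, 202, 362/3]
L5 α=0: [721/6, 202, 362/3]
L6 α=1/5: [295/3, 849/5, 334/3]
= [98, 170, 111]

(1,0) stack=L1,L2,L3,L4,L5,L6; from [0,0,0]:
after L1 α=2/3: [148/3, 274/3, 166/3]
after L2 α=6/7: [256/21, 1138/21, 1048/21]
after L3 α=1: [67, 193, 130]
after L4 α=2/5: [423/5, 149, 458/5]
after L5 α=6/7: [3513/35, 911/7, 344/5]
after L6 α=5/7: [28376/245, 10467/49, 6638/35]
= [116, 214, 190]

(1,0) stack=L1,L2,L3,L4,L5,L7; from [0,0,0]:
after L1 α=2/3: [148/3, 274/3, 166/3]
after L2 α=6/7: [256/21, 1138/21, 1048/21]
after L3 α=1: [67, 193, 130]
after L4 α=2/5: [423/5, 149, 458/5]
after L5 α=6/7: [3513/35, 911/7, 344/5]
after L7 α=5/8: [12357/140, 11273/56, 2407/40]
= [88, 201, 60]

at x=0,y=1 over L1,L2,L3,L4,L5,L7:
after L1 α=1/2: [66, 81/2, 12]
after L2 α=0: [66, 81/2, 12]
after L3 α=1/2: [135, 193/4, 95]
after L4 α=3/5: [957/5, 433/10, 841/5]
after L5 α=1/3: [2329/15, 451/5, 2587/15]
after L7 α=2/3: [7279/45, 601/15, 9367/45]
rounded: [162, 40, 208]

(1,1) stack=L1,L2,L3,L4,L5,L7; from [0,0,0]:
+L1 (α=2/7) → [178/7, 454/7, 20]
+L2 (α=1/3) → [538/21, 2063/21, 142/3]
+L3 (α=2/3) → [9736/63, 8531/63, 1420/9]
+L4 (α=2/7) → [74384/441, 54499/441, 7766/63]
+L5 (α=1/2) → [150677/882, 66719/441, 5332/63]
+L7 (α=1/4) → [220061/1176, 16937/147, 9721/84]
rounded: [187, 115, 116]


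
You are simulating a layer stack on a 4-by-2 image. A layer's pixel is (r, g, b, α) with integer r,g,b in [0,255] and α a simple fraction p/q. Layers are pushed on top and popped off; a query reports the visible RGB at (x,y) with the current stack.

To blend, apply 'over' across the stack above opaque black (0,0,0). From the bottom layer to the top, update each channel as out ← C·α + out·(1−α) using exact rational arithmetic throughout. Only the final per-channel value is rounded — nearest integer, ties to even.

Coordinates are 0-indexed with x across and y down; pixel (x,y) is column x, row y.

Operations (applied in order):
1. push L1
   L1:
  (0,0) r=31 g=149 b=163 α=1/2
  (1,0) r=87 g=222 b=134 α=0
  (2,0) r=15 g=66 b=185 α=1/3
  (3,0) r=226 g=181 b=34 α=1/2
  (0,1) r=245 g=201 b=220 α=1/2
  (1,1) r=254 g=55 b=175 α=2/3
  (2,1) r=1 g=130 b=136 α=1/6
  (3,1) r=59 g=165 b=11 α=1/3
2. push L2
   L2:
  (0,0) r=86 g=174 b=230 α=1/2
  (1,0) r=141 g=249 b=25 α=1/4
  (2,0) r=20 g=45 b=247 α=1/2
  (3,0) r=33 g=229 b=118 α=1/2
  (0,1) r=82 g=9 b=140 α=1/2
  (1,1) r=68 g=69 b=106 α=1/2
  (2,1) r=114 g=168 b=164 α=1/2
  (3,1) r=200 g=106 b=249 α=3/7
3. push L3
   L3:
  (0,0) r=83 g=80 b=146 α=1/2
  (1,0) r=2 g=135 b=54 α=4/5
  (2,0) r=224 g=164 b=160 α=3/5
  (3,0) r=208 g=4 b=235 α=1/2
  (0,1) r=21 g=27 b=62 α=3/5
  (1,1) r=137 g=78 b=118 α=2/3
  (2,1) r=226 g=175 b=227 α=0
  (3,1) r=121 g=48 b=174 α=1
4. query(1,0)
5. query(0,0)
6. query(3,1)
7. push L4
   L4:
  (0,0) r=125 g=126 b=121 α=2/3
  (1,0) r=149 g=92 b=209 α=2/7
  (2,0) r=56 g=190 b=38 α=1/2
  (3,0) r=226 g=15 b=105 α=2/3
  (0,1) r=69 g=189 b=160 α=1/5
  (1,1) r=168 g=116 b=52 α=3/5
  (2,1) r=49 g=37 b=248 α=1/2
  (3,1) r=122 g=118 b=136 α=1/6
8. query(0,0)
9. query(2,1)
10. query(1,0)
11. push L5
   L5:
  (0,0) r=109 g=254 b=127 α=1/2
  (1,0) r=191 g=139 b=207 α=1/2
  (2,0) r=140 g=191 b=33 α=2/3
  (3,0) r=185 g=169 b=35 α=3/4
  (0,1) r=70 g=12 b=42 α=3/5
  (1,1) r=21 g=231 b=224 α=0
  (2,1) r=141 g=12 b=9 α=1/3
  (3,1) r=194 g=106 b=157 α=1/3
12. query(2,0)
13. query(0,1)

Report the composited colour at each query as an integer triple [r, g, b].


at x=1,y=0 over L1,L2,L3:
+L1 (α=0) → [0, 0, 0]
+L2 (α=1/4) → [141/4, 249/4, 25/4]
+L3 (α=4/5) → [173/20, 2409/20, 889/20]
rounded: [9, 120, 44]

at x=0,y=0 over L1,L2,L3:
L1 α=1/2: [31/2, 149/2, 163/2]
L2 α=1/2: [203/4, 497/4, 623/4]
L3 α=1/2: [535/8, 817/8, 1207/8]
= [67, 102, 151]

at x=3,y=1 over L1,L2,L3:
+L1 (α=1/3) → [59/3, 55, 11/3]
+L2 (α=3/7) → [2036/21, 538/7, 2285/21]
+L3 (α=1) → [121, 48, 174]
rounded: [121, 48, 174]

query (0,0) [L1,L2,L3,L4] — begin 0,0,0
after L1 α=1/2: [31/2, 149/2, 163/2]
after L2 α=1/2: [203/4, 497/4, 623/4]
after L3 α=1/2: [535/8, 817/8, 1207/8]
after L4 α=2/3: [845/8, 2833/24, 3143/24]
rounded: [106, 118, 131]

at x=2,y=1 over L1,L2,L3,L4:
after L1 α=1/6: [1/6, 65/3, 68/3]
after L2 α=1/2: [685/12, 569/6, 280/3]
after L3 α=0: [685/12, 569/6, 280/3]
after L4 α=1/2: [1273/24, 791/12, 512/3]
rounded: [53, 66, 171]

(1,0) stack=L1,L2,L3,L4; from [0,0,0]:
L1 α=0: [0, 0, 0]
L2 α=1/4: [141/4, 249/4, 25/4]
L3 α=4/5: [173/20, 2409/20, 889/20]
L4 α=2/7: [195/4, 3145/28, 2561/28]
rounded: [49, 112, 91]

(2,0) stack=L1,L2,L3,L4,L5; from [0,0,0]:
L1 α=1/3: [5, 22, 185/3]
L2 α=1/2: [25/2, 67/2, 463/3]
L3 α=3/5: [697/5, 559/5, 2366/15]
L4 α=1/2: [977/10, 1509/10, 1468/15]
L5 α=2/3: [1259/10, 5329/30, 2458/45]
= [126, 178, 55]

(0,1) stack=L1,L2,L3,L4,L5; from [0,0,0]:
after L1 α=1/2: [245/2, 201/2, 110]
after L2 α=1/2: [409/4, 219/4, 125]
after L3 α=3/5: [107/2, 381/10, 436/5]
after L4 α=1/5: [283/5, 1707/25, 2544/25]
after L5 α=3/5: [1616/25, 4314/125, 8238/125]
rounded: [65, 35, 66]


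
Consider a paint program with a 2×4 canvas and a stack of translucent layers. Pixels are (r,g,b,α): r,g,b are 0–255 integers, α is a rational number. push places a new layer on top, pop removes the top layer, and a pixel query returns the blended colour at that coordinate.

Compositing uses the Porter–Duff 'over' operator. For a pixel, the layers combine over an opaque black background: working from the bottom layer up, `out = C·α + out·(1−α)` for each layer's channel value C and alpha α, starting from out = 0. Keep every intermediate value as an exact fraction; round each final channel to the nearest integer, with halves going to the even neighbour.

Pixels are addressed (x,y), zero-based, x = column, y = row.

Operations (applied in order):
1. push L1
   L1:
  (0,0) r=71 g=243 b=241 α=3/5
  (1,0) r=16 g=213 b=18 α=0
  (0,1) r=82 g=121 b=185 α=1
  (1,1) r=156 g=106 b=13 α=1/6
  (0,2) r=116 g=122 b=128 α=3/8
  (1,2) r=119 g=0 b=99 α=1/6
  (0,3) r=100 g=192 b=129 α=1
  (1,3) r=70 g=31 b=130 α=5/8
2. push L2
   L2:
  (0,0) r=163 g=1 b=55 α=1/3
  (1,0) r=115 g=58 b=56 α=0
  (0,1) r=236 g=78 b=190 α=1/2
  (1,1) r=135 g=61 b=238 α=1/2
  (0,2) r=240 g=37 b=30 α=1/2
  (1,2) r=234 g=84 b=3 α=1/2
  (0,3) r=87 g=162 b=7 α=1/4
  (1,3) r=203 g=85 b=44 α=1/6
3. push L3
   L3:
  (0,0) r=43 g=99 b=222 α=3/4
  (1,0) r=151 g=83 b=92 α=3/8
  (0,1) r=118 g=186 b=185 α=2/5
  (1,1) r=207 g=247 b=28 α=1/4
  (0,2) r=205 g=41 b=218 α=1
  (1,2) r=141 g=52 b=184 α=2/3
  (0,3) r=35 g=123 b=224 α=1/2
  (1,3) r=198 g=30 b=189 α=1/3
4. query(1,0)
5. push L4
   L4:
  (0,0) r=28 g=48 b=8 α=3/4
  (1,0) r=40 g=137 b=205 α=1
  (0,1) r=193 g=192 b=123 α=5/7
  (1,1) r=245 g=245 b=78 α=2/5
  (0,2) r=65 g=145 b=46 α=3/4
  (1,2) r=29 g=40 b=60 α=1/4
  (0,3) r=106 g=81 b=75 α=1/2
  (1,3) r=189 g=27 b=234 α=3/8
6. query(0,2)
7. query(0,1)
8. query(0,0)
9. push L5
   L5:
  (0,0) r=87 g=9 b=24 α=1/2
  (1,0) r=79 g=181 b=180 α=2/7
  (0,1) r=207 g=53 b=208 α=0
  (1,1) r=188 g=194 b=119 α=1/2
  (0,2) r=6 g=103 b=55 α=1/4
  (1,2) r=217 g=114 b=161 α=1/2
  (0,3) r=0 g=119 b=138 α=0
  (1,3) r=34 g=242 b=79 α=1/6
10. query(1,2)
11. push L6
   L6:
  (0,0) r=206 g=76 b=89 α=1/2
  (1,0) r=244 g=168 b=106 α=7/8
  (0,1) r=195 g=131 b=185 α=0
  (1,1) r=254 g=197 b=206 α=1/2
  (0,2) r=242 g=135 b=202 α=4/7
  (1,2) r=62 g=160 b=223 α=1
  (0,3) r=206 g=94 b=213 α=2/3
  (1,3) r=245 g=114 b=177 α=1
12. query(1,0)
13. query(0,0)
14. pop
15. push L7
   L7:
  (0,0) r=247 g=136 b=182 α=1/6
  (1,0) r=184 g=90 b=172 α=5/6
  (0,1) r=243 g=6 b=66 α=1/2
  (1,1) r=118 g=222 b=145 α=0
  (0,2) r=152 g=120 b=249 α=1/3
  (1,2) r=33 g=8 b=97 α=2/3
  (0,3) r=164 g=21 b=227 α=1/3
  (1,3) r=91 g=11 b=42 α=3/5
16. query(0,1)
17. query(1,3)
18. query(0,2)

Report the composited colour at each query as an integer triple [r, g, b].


(1,0) stack=L1,L2,L3; from [0,0,0]:
L1 α=0: [0, 0, 0]
L2 α=0: [0, 0, 0]
L3 α=3/8: [453/8, 249/8, 69/2]
→ [57, 31, 34]

at x=0,y=2 over L1,L2,L3,L4:
L1 α=3/8: [87/2, 183/4, 48]
L2 α=1/2: [567/4, 331/8, 39]
L3 α=1: [205, 41, 218]
L4 α=3/4: [100, 119, 89]
rounded: [100, 119, 89]

at x=0,y=1 over L1,L2,L3,L4:
after L1 α=1: [82, 121, 185]
after L2 α=1/2: [159, 199/2, 375/2]
after L3 α=2/5: [713/5, 1341/10, 373/2]
after L4 α=5/7: [893/5, 6141/35, 988/7]
→ [179, 175, 141]

(0,0) stack=L1,L2,L3,L4; from [0,0,0]:
+L1 (α=3/5) → [213/5, 729/5, 723/5]
+L2 (α=1/3) → [1241/15, 1463/15, 1721/15]
+L3 (α=3/4) → [794/15, 2959/30, 11711/60]
+L4 (α=3/4) → [1027/30, 7279/120, 13151/240]
= [34, 61, 55]

query (1,2) [L1,L2,L3,L4,L5] — begin 0,0,0
after L1 α=1/6: [119/6, 0, 33/2]
after L2 α=1/2: [1523/12, 42, 39/4]
after L3 α=2/3: [4907/36, 146/3, 1511/12]
after L4 α=1/4: [5255/48, 93/2, 1751/16]
after L5 α=1/2: [15671/96, 321/4, 4327/32]
= [163, 80, 135]

(1,0) stack=L1,L2,L3,L4,L5,L6; from [0,0,0]:
L1 α=0: [0, 0, 0]
L2 α=0: [0, 0, 0]
L3 α=3/8: [453/8, 249/8, 69/2]
L4 α=1: [40, 137, 205]
L5 α=2/7: [358/7, 1047/7, 1385/7]
L6 α=7/8: [6157/28, 9279/56, 6579/56]
= [220, 166, 117]

query (0,0) [L1,L2,L3,L4,L5,L6] — begin 0,0,0
L1 α=3/5: [213/5, 729/5, 723/5]
L2 α=1/3: [1241/15, 1463/15, 1721/15]
L3 α=3/4: [794/15, 2959/30, 11711/60]
L4 α=3/4: [1027/30, 7279/120, 13151/240]
L5 α=1/2: [3637/60, 8359/240, 18911/480]
L6 α=1/2: [15997/120, 26599/480, 61631/960]
= [133, 55, 64]

query (0,1) [L1,L2,L3,L4,L5,L7] — begin 0,0,0
L1 α=1: [82, 121, 185]
L2 α=1/2: [159, 199/2, 375/2]
L3 α=2/5: [713/5, 1341/10, 373/2]
L4 α=5/7: [893/5, 6141/35, 988/7]
L5 α=0: [893/5, 6141/35, 988/7]
L7 α=1/2: [1054/5, 6351/70, 725/7]
→ [211, 91, 104]

query (1,3) [L1,L2,L3,L4,L5,L7] — begin 0,0,0
L1 α=5/8: [175/4, 155/8, 325/4]
L2 α=1/6: [1687/24, 485/16, 1801/24]
L3 α=1/3: [4063/36, 725/24, 4069/36]
L4 α=3/8: [40727/288, 5569/192, 45617/288]
L5 α=1/6: [213427/1728, 74309/1152, 250837/1728]
L7 α=3/5: [449299/4320, 93317/2880, 359701/4320]
rounded: [104, 32, 83]

(0,2) stack=L1,L2,L3,L4,L5,L7; from [0,0,0]:
+L1 (α=3/8) → [87/2, 183/4, 48]
+L2 (α=1/2) → [567/4, 331/8, 39]
+L3 (α=1) → [205, 41, 218]
+L4 (α=3/4) → [100, 119, 89]
+L5 (α=1/4) → [153/2, 115, 161/2]
+L7 (α=1/3) → [305/3, 350/3, 410/3]
→ [102, 117, 137]


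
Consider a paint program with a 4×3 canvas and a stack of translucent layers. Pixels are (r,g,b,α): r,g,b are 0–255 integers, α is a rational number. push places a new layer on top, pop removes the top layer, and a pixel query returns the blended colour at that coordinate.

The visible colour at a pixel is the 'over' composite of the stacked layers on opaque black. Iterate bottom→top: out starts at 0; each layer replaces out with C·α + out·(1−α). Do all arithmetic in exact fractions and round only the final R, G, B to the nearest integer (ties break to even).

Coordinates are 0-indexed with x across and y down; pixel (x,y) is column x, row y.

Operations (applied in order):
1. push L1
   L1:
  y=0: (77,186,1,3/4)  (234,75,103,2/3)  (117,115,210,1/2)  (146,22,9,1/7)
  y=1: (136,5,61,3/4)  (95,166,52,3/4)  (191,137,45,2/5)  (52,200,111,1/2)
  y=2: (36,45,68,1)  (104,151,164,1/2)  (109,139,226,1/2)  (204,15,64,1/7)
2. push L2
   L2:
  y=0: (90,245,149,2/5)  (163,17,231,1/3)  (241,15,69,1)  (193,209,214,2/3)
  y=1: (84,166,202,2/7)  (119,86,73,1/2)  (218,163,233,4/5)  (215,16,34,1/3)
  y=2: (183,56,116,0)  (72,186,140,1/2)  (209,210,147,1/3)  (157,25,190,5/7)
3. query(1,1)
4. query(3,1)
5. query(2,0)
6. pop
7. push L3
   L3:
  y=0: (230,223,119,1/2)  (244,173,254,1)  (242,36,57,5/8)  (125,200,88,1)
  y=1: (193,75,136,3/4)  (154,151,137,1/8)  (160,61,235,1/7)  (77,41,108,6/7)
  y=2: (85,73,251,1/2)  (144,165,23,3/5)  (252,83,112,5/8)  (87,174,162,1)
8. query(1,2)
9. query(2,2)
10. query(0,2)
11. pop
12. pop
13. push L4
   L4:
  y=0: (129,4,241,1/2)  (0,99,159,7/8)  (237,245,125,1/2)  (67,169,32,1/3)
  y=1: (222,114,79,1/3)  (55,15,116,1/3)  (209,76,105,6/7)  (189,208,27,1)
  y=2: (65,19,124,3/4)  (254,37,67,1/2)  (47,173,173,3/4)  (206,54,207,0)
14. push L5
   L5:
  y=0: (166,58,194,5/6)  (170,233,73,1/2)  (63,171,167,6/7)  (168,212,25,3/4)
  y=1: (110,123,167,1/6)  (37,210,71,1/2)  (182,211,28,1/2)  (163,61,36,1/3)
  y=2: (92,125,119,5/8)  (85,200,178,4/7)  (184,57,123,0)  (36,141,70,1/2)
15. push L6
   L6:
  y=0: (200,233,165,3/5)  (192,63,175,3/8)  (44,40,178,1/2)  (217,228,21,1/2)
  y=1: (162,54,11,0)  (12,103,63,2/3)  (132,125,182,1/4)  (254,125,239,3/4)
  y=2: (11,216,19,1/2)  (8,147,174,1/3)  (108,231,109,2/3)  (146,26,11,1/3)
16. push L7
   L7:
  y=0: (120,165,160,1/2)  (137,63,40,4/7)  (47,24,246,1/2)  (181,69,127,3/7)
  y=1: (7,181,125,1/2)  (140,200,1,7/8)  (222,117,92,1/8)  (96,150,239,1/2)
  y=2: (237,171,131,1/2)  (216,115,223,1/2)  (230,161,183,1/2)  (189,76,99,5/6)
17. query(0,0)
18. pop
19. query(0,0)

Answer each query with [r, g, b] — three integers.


at x=1,y=1 over L1,L2:
L1 α=3/4: [285/4, 249/2, 39]
L2 α=1/2: [761/8, 421/4, 56]
→ [95, 105, 56]

(3,1) stack=L1,L2; from [0,0,0]:
after L1 α=1/2: [26, 100, 111/2]
after L2 α=1/3: [89, 72, 145/3]
= [89, 72, 48]

at x=2,y=0 over L1,L2:
+L1 (α=1/2) → [117/2, 115/2, 105]
+L2 (α=1) → [241, 15, 69]
= [241, 15, 69]

query (1,2) [L1,L3] — begin 0,0,0
+L1 (α=1/2) → [52, 151/2, 82]
+L3 (α=3/5) → [536/5, 646/5, 233/5]
= [107, 129, 47]

(2,2) stack=L1,L3; from [0,0,0]:
after L1 α=1/2: [109/2, 139/2, 113]
after L3 α=5/8: [2847/16, 1247/16, 899/8]
rounded: [178, 78, 112]

at x=0,y=2 over L1,L3:
+L1 (α=1) → [36, 45, 68]
+L3 (α=1/2) → [121/2, 59, 319/2]
= [60, 59, 160]

at x=0,y=0 over L4,L5,L6,L7:
+L4 (α=1/2) → [129/2, 2, 241/2]
+L5 (α=5/6) → [1789/12, 146/3, 727/4]
+L6 (α=3/5) → [5389/30, 2389/15, 1717/10]
+L7 (α=1/2) → [8989/60, 2432/15, 3317/20]
rounded: [150, 162, 166]

(0,0) stack=L4,L5,L6; from [0,0,0]:
L4 α=1/2: [129/2, 2, 241/2]
L5 α=5/6: [1789/12, 146/3, 727/4]
L6 α=3/5: [5389/30, 2389/15, 1717/10]
→ [180, 159, 172]


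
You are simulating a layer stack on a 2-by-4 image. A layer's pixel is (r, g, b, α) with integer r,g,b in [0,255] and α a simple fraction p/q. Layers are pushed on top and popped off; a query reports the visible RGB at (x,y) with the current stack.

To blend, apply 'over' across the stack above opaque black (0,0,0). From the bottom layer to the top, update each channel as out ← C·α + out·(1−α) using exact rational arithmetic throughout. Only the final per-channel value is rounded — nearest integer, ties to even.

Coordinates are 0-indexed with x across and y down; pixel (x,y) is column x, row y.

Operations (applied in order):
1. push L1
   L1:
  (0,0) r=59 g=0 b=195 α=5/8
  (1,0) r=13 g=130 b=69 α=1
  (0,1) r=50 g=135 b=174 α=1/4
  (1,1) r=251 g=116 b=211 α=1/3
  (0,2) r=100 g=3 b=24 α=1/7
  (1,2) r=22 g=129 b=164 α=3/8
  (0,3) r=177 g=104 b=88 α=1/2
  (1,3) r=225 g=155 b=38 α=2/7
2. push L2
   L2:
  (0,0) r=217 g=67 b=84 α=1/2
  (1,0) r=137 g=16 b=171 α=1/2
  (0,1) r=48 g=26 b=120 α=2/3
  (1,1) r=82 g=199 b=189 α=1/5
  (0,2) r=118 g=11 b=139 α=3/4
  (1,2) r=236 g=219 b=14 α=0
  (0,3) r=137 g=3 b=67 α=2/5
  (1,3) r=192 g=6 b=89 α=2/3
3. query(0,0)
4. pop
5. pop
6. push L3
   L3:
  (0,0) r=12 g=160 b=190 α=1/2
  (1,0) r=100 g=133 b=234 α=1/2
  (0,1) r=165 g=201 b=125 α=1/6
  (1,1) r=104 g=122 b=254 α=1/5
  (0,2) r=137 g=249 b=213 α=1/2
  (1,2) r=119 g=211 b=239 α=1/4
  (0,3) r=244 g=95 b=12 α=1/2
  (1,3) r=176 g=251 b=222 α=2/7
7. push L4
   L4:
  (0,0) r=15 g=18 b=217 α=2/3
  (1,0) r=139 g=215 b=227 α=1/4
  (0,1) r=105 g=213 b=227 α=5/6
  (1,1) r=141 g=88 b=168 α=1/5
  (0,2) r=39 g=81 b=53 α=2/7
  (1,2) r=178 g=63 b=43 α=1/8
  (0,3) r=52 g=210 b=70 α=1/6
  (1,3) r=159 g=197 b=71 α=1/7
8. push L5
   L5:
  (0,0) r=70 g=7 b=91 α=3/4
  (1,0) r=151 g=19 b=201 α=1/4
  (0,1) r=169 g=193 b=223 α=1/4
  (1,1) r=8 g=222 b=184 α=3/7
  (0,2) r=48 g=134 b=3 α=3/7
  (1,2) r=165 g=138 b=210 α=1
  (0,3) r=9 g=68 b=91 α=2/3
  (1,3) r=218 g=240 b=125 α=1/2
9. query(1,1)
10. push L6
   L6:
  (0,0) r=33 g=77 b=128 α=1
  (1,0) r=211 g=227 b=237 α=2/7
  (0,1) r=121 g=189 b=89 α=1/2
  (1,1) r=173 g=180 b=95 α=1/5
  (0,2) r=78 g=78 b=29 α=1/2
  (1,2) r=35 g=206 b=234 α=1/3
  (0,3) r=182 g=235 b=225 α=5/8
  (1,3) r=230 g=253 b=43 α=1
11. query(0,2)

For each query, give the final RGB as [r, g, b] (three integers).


at x=0,y=0 over L1,L2:
after L1 α=5/8: [295/8, 0, 975/8]
after L2 α=1/2: [2031/16, 67/2, 1647/16]
→ [127, 34, 103]

at x=1,y=1 over L3,L4,L5:
after L3 α=1/5: [104/5, 122/5, 254/5]
after L4 α=1/5: [1121/25, 928/25, 1856/25]
after L5 α=3/7: [5084/175, 20362/175, 3032/25]
= [29, 116, 121]

at x=0,y=2 over L3,L4,L5,L6:
+L3 (α=1/2) → [137/2, 249/2, 213/2]
+L4 (α=2/7) → [841/14, 1569/14, 1277/14]
+L5 (α=3/7) → [2690/49, 5952/49, 2617/49]
+L6 (α=1/2) → [3256/49, 4887/49, 2019/49]
rounded: [66, 100, 41]
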